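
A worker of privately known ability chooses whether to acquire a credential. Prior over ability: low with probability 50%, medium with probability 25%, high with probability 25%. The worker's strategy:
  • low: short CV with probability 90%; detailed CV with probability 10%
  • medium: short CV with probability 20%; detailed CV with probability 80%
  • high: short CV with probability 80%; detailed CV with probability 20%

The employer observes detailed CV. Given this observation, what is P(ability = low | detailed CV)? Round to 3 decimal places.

P(detailed CV) = 0.5·0.1 + 0.25·0.8 + 0.25·0.2 = 0.3
P(low | detailed CV) = (0.5·0.1) / 0.3 = 0.05 / 0.3 = 0.166667

0.167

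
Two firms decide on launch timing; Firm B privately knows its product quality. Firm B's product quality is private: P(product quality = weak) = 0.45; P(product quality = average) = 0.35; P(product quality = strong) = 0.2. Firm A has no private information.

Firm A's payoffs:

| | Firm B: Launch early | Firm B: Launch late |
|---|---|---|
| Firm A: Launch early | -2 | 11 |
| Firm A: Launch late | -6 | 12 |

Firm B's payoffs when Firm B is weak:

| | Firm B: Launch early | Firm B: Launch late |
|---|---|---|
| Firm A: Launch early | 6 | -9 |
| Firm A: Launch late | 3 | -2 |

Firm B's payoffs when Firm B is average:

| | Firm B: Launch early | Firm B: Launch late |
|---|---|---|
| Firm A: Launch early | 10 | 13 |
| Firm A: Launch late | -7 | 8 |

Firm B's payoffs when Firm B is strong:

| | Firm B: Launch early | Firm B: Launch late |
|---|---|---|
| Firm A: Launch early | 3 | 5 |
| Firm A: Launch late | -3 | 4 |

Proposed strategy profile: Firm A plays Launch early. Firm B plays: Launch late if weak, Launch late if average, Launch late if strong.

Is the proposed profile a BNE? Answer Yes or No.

No

A profile is a BNE iff every type of every player is best-responding given beliefs about the other side.
Firm A plays Launch early: E[Launch early] = 0.45·(11) + 0.35·(11) + 0.2·(11) = 11; E[Launch late] = 12. Not best-responding. ✗
Firm B (product quality weak), facing Launch early: Launch early gives 6, Launch late gives -9. Proposed Launch late is not best — profitable deviation exists. ✗
Firm B (product quality average), facing Launch early: Launch early gives 10, Launch late gives 13. Proposed Launch late is best. ✓
Firm B (product quality strong), facing Launch early: Launch early gives 3, Launch late gives 5. Proposed Launch late is best. ✓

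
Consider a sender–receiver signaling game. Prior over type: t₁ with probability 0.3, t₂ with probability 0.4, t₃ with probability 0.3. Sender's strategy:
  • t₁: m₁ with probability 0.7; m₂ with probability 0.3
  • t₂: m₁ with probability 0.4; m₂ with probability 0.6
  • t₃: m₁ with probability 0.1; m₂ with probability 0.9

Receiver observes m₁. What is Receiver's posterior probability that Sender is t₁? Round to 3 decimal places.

0.525

Apply Bayes' rule using the sender's strategy as the likelihood.
P(m₁) = 0.3·0.7 + 0.4·0.4 + 0.3·0.1 = 0.4
P(t₁ | m₁) = (0.3·0.7) / 0.4 = 0.21 / 0.4 = 0.525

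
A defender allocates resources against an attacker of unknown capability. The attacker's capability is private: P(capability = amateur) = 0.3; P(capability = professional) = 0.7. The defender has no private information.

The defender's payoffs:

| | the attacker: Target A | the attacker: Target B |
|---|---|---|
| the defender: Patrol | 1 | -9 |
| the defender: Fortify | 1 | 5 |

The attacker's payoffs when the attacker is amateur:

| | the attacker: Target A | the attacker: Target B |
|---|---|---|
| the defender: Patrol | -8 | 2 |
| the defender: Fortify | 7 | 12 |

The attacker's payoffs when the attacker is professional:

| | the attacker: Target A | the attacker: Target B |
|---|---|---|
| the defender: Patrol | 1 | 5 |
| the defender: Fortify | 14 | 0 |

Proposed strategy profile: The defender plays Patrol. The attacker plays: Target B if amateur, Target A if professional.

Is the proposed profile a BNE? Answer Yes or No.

The defender plays Patrol: E[Patrol] = 0.3·(-9) + 0.7·(1) = -2; E[Fortify] = 2.2. Not best-responding. ✗
The attacker (capability amateur), facing Patrol: Target A gives -8, Target B gives 2. Proposed Target B is best. ✓
The attacker (capability professional), facing Patrol: Target A gives 1, Target B gives 5. Proposed Target A is not best — profitable deviation exists. ✗

No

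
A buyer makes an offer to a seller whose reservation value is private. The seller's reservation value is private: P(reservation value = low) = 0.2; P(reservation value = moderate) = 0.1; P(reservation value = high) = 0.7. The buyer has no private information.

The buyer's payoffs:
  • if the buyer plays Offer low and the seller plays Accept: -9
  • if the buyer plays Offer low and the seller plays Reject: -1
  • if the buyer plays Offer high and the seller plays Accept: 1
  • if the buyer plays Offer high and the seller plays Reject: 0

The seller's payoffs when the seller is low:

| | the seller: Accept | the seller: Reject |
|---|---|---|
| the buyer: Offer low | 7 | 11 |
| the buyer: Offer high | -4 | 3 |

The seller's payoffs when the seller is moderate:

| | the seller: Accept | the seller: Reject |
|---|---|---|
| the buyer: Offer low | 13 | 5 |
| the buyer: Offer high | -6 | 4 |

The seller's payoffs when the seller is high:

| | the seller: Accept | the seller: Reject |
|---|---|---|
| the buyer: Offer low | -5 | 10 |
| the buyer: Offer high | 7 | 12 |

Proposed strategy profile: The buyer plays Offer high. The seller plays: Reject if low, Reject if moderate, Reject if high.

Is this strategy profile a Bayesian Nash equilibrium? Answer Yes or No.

The buyer plays Offer high: E[Offer high] = 0.2·(0) + 0.1·(0) + 0.7·(0) = 0; E[Offer low] = -1. Best-responding. ✓
The seller (reservation value low), facing Offer high: Accept gives -4, Reject gives 3. Proposed Reject is best. ✓
The seller (reservation value moderate), facing Offer high: Accept gives -6, Reject gives 4. Proposed Reject is best. ✓
The seller (reservation value high), facing Offer high: Accept gives 7, Reject gives 12. Proposed Reject is best. ✓

Yes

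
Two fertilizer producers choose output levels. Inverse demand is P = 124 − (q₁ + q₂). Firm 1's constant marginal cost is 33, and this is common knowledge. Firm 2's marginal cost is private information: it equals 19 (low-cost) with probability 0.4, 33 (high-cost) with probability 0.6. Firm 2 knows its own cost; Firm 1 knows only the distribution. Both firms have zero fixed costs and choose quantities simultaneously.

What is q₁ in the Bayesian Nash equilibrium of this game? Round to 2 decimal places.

Type-c best response for Firm 2: q₂(c) = (124 − c)/2 − q₁/2.
Firm 1 maximizes expected profit; its first-order condition is 124 − 2q₁ − E[q₂] − 33 = 0.
Substituting E[q₂] and solving: E[c₂] = 27.4, so q₁ = (124 − 2·33 + 27.4)/3 = 28.4667.

28.47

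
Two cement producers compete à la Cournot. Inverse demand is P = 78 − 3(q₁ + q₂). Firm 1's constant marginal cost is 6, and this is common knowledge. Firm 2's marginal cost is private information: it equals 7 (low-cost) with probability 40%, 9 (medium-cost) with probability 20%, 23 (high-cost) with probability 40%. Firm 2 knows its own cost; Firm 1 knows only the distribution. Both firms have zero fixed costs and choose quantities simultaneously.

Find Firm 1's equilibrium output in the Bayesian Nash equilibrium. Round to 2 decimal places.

Firm 2 with cost c maximizes (78 − 3(q₁+q₂) − c)·q₂, giving q₂(c) = (78 − c − 3q₁)/6.
E[c₂] = 0.4·7 + 0.2·9 + 0.4·23 = 13.8
Firm 1's FOC against E[q₂] yields q₁ = (78 − 2·6 + E[c₂])/9 = (78 − 12 + 13.8)/9 = 8.86667.

8.87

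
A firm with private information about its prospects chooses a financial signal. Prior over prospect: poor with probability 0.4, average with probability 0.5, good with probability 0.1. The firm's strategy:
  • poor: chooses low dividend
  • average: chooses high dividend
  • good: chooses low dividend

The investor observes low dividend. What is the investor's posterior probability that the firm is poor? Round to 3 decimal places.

0.800

P(low dividend) = 0.4·1 + 0.5·0 + 0.1·1 = 0.5
P(poor | low dividend) = (0.4·1) / 0.5 = 0.4 / 0.5 = 0.8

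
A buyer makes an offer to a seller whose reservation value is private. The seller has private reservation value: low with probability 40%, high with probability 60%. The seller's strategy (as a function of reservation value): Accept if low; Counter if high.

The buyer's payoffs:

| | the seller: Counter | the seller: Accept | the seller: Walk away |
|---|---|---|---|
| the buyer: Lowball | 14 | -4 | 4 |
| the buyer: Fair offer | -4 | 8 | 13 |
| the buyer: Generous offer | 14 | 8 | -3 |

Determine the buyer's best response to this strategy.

Generous offer

E[Lowball] = 0.4·(-4) + 0.6·(14) = 6.8
E[Fair offer] = 0.4·(8) + 0.6·(-4) = 0.8
E[Generous offer] = 0.4·(8) + 0.6·(14) = 11.6
Best response: Generous offer (11.6 is the largest).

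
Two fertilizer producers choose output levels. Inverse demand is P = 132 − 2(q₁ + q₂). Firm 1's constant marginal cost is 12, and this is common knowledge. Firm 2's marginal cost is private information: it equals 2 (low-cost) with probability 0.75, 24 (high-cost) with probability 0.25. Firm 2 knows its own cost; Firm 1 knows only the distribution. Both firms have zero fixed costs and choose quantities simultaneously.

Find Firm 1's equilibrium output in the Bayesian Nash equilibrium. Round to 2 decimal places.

Type-c best response for Firm 2: q₂(c) = (132 − c)/4 − q₁/2.
Firm 1 maximizes expected profit; its first-order condition is 132 − 4q₁ − 2E[q₂] − 12 = 0.
Substituting E[q₂] and solving: E[c₂] = 7.5, so q₁ = (132 − 2·12 + 7.5)/6 = 19.25.

19.25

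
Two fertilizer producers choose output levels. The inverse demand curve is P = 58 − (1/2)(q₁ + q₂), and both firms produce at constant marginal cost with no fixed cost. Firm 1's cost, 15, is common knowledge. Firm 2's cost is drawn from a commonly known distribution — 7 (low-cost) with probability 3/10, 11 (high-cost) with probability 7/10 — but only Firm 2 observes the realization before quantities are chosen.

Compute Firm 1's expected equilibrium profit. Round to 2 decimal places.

Each type of Firm 2 best-responds to q₁; Firm 1 best-responds to the expected q₂ over Firm 2's types.
Firm 2 with cost c maximizes (58 − (1/2)(q₁+q₂) − c)·q₂, giving q₂(c) = (58 − c − (1/2)q₁).
E[c₂] = 3/10·7 + 7/10·11 = 9.8
Firm 1's FOC against E[q₂] yields q₁ = (58 − 2·15 + E[c₂])/(3/2) = (58 − 30 + 9.8)/(3/2) = 25.2.
E[P] = 58 − (1/2)·(q₁ + E[q₂]) = 27.6; Firm 1's expected profit = (E[P] − 15)·q₁ = (27.6 − 15)·25.2 = 317.52.

317.52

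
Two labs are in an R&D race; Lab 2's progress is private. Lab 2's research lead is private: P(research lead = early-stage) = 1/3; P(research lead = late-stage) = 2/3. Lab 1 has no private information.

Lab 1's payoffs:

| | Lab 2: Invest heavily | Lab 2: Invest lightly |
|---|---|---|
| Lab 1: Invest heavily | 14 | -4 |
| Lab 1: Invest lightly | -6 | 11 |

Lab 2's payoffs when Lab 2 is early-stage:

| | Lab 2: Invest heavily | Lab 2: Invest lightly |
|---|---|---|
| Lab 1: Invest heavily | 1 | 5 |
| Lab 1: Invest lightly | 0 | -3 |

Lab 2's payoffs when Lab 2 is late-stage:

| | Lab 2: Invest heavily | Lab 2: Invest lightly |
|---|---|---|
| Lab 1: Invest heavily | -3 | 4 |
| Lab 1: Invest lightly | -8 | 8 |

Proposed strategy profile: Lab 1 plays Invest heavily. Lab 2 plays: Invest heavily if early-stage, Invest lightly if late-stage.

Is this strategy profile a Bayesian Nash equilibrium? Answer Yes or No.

A profile is a BNE iff every type of every player is best-responding given beliefs about the other side.
Lab 1 plays Invest heavily: E[Invest heavily] = 1/3·(14) + 2/3·(-4) = 2; E[Invest lightly] = 16/3. Not best-responding. ✗
Lab 2 (research lead early-stage), facing Invest heavily: Invest heavily gives 1, Invest lightly gives 5. Proposed Invest heavily is not best — profitable deviation exists. ✗
Lab 2 (research lead late-stage), facing Invest heavily: Invest heavily gives -3, Invest lightly gives 4. Proposed Invest lightly is best. ✓

No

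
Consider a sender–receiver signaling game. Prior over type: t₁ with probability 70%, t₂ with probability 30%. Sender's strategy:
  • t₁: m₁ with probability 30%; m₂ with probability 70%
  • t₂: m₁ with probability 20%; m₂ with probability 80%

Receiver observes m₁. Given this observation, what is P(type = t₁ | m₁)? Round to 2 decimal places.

P(m₁) = 0.7·0.3 + 0.3·0.2 = 0.27
P(t₁ | m₁) = (0.7·0.3) / 0.27 = 0.21 / 0.27 = 0.777778

0.78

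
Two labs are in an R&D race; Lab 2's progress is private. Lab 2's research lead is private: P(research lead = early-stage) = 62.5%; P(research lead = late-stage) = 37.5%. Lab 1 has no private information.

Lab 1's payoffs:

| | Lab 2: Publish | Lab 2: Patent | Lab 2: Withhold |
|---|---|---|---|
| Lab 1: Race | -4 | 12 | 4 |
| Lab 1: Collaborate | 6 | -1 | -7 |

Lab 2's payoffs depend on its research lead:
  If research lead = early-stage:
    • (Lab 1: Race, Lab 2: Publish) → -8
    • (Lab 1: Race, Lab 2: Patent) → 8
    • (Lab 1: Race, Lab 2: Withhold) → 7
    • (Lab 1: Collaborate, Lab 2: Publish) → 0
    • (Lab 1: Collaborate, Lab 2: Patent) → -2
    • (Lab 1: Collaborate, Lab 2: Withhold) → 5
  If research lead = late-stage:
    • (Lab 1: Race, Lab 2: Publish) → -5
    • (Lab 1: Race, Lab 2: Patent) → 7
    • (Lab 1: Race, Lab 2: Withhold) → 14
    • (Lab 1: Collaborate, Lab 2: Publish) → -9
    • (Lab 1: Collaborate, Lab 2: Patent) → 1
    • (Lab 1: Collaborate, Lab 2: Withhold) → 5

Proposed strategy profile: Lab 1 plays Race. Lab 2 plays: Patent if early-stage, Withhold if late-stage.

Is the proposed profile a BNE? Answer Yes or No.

Lab 1 plays Race: E[Race] = 0.625·(12) + 0.375·(4) = 9; E[Collaborate] = -3.25. Best-responding. ✓
Lab 2 (research lead early-stage), facing Race: Publish gives -8, Patent gives 8, Withhold gives 7. Proposed Patent is best. ✓
Lab 2 (research lead late-stage), facing Race: Publish gives -5, Patent gives 7, Withhold gives 14. Proposed Withhold is best. ✓

Yes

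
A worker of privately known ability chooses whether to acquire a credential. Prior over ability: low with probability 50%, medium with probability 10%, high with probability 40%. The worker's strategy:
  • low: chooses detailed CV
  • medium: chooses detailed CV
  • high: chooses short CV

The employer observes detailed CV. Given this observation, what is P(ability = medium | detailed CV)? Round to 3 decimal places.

0.167

P(detailed CV) = 0.5·1 + 0.1·1 + 0.4·0 = 0.6
P(medium | detailed CV) = (0.1·1) / 0.6 = 0.1 / 0.6 = 0.166667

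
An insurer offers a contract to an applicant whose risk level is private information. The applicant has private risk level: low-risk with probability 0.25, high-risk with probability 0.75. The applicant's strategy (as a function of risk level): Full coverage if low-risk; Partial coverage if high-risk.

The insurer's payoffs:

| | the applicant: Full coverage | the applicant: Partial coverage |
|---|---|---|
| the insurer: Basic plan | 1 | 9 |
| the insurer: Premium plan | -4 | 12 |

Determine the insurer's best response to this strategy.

E[Basic plan] = 0.25·(1) + 0.75·(9) = 7
E[Premium plan] = 0.25·(-4) + 0.75·(12) = 8
Best response: Premium plan (8 is the largest).

Premium plan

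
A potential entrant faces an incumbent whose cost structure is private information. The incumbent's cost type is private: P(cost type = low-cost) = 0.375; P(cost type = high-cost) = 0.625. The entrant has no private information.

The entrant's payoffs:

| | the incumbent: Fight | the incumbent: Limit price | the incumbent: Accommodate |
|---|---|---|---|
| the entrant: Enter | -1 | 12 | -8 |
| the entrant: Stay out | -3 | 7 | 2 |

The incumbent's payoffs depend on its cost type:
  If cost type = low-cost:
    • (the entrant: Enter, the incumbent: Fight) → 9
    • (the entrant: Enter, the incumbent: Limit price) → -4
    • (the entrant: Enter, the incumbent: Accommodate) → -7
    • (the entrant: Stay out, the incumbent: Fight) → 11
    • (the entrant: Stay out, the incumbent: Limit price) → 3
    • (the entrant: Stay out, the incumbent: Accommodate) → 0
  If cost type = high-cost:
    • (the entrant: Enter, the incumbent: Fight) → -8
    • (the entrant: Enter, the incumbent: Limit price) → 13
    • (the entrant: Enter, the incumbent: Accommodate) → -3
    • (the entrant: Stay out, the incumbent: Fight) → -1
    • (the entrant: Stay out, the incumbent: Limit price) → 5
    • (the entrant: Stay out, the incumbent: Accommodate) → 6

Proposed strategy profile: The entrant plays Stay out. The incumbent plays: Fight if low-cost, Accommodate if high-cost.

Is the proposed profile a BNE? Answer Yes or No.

A profile is a BNE iff every type of every player is best-responding given beliefs about the other side.
The entrant plays Stay out: E[Stay out] = 0.375·(-3) + 0.625·(2) = 0.125; E[Enter] = -5.375. Best-responding. ✓
The incumbent (cost type low-cost), facing Stay out: Fight gives 11, Limit price gives 3, Accommodate gives 0. Proposed Fight is best. ✓
The incumbent (cost type high-cost), facing Stay out: Fight gives -1, Limit price gives 5, Accommodate gives 6. Proposed Accommodate is best. ✓

Yes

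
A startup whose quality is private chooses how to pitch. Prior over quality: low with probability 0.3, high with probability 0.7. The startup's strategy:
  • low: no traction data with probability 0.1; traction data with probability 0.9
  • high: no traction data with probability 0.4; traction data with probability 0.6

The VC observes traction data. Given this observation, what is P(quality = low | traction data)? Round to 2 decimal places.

P(traction data) = 0.3·0.9 + 0.7·0.6 = 0.69
P(low | traction data) = (0.3·0.9) / 0.69 = 0.27 / 0.69 = 0.391304

0.39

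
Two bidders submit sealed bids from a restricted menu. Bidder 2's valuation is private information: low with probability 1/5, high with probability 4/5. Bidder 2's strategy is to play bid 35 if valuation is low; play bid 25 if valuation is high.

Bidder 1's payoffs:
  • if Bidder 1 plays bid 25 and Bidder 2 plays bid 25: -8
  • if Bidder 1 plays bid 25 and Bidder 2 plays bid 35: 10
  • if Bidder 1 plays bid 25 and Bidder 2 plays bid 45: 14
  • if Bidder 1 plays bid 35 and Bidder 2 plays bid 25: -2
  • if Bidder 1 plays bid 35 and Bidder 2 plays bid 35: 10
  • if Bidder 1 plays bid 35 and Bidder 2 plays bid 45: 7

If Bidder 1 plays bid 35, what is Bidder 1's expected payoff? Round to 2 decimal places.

E[bid 35] = 1/5·10 + 4/5·(-2) = 2 + (-8/5) = 2/5

0.40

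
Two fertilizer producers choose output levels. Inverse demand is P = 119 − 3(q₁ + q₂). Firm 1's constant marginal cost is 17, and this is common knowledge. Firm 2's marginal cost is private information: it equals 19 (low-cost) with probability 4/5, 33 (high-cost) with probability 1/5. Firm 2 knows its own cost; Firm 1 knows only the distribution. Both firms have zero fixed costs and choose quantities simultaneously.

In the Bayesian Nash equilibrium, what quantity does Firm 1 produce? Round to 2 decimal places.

11.87

Type-c best response for Firm 2: q₂(c) = (119 − c)/6 − q₁/2.
Firm 1 maximizes expected profit; its first-order condition is 119 − 6q₁ − 3E[q₂] − 17 = 0.
Substituting E[q₂] and solving: E[c₂] = 21.8, so q₁ = (119 − 2·17 + 21.8)/9 = 11.8667.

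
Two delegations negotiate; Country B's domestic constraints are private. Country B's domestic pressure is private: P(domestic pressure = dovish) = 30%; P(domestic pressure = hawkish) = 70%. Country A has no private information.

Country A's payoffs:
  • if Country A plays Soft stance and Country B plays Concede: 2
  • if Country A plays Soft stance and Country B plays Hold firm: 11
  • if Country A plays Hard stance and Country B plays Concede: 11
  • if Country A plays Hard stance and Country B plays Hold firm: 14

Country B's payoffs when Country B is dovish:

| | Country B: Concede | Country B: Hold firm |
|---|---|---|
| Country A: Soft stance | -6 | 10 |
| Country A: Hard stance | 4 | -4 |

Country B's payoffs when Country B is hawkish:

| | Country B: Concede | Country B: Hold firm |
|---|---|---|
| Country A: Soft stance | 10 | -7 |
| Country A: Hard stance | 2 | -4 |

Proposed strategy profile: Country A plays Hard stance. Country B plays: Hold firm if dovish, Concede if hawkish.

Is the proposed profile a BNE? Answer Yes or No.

A profile is a BNE iff every type of every player is best-responding given beliefs about the other side.
Country A plays Hard stance: E[Hard stance] = 0.3·(14) + 0.7·(11) = 11.9; E[Soft stance] = 4.7. Best-responding. ✓
Country B (domestic pressure dovish), facing Hard stance: Concede gives 4, Hold firm gives -4. Proposed Hold firm is not best — profitable deviation exists. ✗
Country B (domestic pressure hawkish), facing Hard stance: Concede gives 2, Hold firm gives -4. Proposed Concede is best. ✓

No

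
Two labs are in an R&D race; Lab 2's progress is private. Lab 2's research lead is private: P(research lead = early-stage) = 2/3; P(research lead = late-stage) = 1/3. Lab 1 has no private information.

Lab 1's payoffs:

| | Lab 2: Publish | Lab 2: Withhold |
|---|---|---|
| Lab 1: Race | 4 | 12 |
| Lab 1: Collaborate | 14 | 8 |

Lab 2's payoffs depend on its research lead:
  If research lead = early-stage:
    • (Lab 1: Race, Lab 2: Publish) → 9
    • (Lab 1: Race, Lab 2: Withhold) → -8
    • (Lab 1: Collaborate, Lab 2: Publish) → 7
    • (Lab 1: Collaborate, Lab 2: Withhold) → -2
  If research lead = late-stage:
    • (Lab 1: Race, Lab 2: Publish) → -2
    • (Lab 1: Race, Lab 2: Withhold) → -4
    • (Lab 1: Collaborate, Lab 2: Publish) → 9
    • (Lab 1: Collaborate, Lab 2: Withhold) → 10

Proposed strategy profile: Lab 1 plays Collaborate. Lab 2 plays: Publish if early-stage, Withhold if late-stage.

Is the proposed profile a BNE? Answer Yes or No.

Lab 1 plays Collaborate: E[Collaborate] = 2/3·(14) + 1/3·(8) = 12; E[Race] = 20/3. Best-responding. ✓
Lab 2 (research lead early-stage), facing Collaborate: Publish gives 7, Withhold gives -2. Proposed Publish is best. ✓
Lab 2 (research lead late-stage), facing Collaborate: Publish gives 9, Withhold gives 10. Proposed Withhold is best. ✓

Yes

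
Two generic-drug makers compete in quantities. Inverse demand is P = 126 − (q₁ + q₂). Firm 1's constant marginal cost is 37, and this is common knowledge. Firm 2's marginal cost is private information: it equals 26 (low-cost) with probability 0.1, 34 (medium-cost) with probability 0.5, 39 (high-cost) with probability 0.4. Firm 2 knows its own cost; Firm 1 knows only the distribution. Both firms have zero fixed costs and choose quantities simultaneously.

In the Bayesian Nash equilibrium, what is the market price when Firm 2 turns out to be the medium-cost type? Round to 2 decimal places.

Each type of Firm 2 best-responds to q₁; Firm 1 best-responds to the expected q₂ over Firm 2's types.
Firm 2 with cost c maximizes (126 − (q₁+q₂) − c)·q₂, giving q₂(c) = (126 − c − q₁)/2.
E[c₂] = 0.1·26 + 0.5·34 + 0.4·39 = 35.2
Firm 1's FOC against E[q₂] yields q₁ = (126 − 2·37 + E[c₂])/3 = (126 − 74 + 35.2)/3 = 29.0667.
q₂(medium-cost) = 31.4667, so P = 126 − (29.0667 + 31.4667) = 65.4667.

65.47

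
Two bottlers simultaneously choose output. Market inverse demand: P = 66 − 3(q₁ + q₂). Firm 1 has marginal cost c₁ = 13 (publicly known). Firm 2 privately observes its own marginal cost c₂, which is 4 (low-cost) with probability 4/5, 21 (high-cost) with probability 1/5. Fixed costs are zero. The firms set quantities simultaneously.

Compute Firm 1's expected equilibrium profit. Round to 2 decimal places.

83.21

Each type of Firm 2 best-responds to q₁; Firm 1 best-responds to the expected q₂ over Firm 2's types.
Firm 2 with cost c maximizes (66 − 3(q₁+q₂) − c)·q₂, giving q₂(c) = (66 − c − 3q₁)/6.
E[c₂] = 4/5·4 + 1/5·21 = 7.4
Firm 1's FOC against E[q₂] yields q₁ = (66 − 2·13 + E[c₂])/9 = (66 − 26 + 7.4)/9 = 5.26667.
E[P] = 66 − 3·(q₁ + E[q₂]) = 28.8; Firm 1's expected profit = (E[P] − 13)·q₁ = (28.8 − 13)·5.26667 = 83.2133.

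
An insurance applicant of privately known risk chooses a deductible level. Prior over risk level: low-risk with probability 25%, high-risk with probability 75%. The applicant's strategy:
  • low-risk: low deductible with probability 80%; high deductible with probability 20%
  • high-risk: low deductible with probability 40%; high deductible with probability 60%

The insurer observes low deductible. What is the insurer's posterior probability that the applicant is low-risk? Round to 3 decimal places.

P(low deductible) = 0.25·0.8 + 0.75·0.4 = 0.5
P(low-risk | low deductible) = (0.25·0.8) / 0.5 = 0.2 / 0.5 = 0.4

0.400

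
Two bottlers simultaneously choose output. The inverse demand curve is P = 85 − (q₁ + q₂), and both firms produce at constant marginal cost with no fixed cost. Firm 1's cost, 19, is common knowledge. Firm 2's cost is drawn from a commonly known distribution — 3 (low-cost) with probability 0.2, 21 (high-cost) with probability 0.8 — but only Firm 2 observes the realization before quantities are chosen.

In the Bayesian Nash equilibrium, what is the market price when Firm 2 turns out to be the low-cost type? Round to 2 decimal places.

Type-c best response for Firm 2: q₂(c) = (85 − c)/2 − q₁/2.
Firm 1 maximizes expected profit; its first-order condition is 85 − 2q₁ − E[q₂] − 19 = 0.
Substituting E[q₂] and solving: E[c₂] = 17.4, so q₁ = (85 − 2·19 + 17.4)/3 = 21.4667.
q₂(low-cost) = 30.2667, so P = 85 − (21.4667 + 30.2667) = 33.2667.

33.27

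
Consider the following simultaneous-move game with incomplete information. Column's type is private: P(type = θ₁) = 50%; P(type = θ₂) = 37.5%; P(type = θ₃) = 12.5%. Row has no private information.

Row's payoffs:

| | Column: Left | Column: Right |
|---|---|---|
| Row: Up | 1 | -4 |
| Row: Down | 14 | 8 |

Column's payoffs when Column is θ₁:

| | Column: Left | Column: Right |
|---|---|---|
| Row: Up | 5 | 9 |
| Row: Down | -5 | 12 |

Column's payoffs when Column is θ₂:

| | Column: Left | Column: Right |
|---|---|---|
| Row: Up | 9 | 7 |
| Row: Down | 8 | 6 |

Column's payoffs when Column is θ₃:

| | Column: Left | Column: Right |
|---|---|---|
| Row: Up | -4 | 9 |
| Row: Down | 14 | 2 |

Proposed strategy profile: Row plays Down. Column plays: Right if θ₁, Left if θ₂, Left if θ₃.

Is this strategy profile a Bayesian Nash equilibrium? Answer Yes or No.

Row plays Down: E[Down] = 0.5·(8) + 0.375·(14) + 0.125·(14) = 11; E[Up] = -1.5. Best-responding. ✓
Column (type θ₁), facing Down: Left gives -5, Right gives 12. Proposed Right is best. ✓
Column (type θ₂), facing Down: Left gives 8, Right gives 6. Proposed Left is best. ✓
Column (type θ₃), facing Down: Left gives 14, Right gives 2. Proposed Left is best. ✓

Yes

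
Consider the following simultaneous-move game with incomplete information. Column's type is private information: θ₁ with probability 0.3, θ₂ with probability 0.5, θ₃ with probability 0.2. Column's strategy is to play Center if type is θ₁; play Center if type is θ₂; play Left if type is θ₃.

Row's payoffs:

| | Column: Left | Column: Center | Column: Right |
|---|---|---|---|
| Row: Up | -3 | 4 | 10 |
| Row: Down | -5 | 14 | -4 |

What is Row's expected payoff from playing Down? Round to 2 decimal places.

E[Down] = 0.3·14 + 0.5·14 + 0.2·(-5) = 4.2 + 7 + (-1) = 10.2

10.20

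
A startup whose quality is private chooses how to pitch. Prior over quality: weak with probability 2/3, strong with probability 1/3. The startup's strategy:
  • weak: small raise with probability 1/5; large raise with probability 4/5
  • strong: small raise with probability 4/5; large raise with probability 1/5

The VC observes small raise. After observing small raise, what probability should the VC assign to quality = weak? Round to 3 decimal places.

0.333

Apply Bayes' rule using the sender's strategy as the likelihood.
P(small raise) = (2/3)·(1/5) + (1/3)·(4/5) = 2/5
P(weak | small raise) = ((2/3)·(1/5)) / (2/5) = (2/15) / (2/5) = 1/3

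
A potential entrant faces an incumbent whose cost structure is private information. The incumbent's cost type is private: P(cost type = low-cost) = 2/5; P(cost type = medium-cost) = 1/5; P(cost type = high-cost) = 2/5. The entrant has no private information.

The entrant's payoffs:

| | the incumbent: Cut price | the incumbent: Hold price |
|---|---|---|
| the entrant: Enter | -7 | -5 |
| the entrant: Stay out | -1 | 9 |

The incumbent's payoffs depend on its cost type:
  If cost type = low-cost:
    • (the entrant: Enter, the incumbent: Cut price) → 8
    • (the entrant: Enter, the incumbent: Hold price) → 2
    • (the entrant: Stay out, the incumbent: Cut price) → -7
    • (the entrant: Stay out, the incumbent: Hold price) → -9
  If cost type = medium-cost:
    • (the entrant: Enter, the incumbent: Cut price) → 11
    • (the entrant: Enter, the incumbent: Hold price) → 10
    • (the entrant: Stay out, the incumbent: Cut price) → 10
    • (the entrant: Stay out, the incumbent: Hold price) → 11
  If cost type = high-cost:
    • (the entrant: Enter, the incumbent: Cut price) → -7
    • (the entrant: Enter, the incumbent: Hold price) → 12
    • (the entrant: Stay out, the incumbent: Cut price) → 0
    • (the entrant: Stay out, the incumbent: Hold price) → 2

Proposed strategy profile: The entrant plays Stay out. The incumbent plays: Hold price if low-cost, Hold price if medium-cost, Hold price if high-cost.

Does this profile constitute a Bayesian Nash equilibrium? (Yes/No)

The entrant plays Stay out: E[Stay out] = 2/5·(9) + 1/5·(9) + 2/5·(9) = 9; E[Enter] = -5. Best-responding. ✓
The incumbent (cost type low-cost), facing Stay out: Cut price gives -7, Hold price gives -9. Proposed Hold price is not best — profitable deviation exists. ✗
The incumbent (cost type medium-cost), facing Stay out: Cut price gives 10, Hold price gives 11. Proposed Hold price is best. ✓
The incumbent (cost type high-cost), facing Stay out: Cut price gives 0, Hold price gives 2. Proposed Hold price is best. ✓

No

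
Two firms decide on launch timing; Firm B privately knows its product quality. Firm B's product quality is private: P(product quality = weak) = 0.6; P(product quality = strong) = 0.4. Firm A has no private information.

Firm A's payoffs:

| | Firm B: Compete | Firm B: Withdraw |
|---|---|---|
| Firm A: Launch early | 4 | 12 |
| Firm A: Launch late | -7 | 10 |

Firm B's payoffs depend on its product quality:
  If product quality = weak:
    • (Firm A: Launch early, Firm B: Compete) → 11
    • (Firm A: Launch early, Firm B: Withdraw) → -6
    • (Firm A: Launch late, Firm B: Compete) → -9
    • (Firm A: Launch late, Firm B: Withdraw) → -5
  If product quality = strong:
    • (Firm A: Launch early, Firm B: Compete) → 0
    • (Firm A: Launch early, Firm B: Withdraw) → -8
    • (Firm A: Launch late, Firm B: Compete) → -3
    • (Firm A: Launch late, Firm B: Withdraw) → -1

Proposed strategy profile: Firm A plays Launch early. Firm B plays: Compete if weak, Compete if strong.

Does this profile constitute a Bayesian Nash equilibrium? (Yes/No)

Yes

Firm A plays Launch early: E[Launch early] = 0.6·(4) + 0.4·(4) = 4; E[Launch late] = -7. Best-responding. ✓
Firm B (product quality weak), facing Launch early: Compete gives 11, Withdraw gives -6. Proposed Compete is best. ✓
Firm B (product quality strong), facing Launch early: Compete gives 0, Withdraw gives -8. Proposed Compete is best. ✓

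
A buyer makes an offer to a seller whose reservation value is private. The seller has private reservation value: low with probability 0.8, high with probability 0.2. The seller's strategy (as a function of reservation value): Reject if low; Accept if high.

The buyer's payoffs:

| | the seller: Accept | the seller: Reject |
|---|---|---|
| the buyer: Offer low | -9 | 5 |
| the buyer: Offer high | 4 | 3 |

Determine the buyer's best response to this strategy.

Offer high

E[Offer low] = 0.8·(5) + 0.2·(-9) = 2.2
E[Offer high] = 0.8·(3) + 0.2·(4) = 3.2
Best response: Offer high (3.2 is the largest).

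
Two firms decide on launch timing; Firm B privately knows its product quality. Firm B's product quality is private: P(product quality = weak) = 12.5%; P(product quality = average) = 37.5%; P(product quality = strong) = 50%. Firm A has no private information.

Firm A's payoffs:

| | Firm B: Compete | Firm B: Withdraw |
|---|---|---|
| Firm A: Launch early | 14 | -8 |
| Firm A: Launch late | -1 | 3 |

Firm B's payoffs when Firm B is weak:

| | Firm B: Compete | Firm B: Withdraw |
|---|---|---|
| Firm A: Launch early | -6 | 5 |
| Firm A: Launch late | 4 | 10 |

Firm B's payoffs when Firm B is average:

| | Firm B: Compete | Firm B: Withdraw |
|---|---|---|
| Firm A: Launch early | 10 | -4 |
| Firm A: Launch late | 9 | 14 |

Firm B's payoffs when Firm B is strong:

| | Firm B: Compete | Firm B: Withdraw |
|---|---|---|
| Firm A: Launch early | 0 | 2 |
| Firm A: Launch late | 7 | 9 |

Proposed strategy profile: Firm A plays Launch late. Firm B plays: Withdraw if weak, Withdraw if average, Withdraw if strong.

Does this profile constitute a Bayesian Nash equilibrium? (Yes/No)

Yes

Firm A plays Launch late: E[Launch late] = 0.125·(3) + 0.375·(3) + 0.5·(3) = 3; E[Launch early] = -8. Best-responding. ✓
Firm B (product quality weak), facing Launch late: Compete gives 4, Withdraw gives 10. Proposed Withdraw is best. ✓
Firm B (product quality average), facing Launch late: Compete gives 9, Withdraw gives 14. Proposed Withdraw is best. ✓
Firm B (product quality strong), facing Launch late: Compete gives 7, Withdraw gives 9. Proposed Withdraw is best. ✓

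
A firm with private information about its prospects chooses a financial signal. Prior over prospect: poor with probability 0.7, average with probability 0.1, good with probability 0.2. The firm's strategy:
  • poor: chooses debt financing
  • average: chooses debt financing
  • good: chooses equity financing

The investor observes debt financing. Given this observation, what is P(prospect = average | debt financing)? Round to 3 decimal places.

P(debt financing) = 0.7·1 + 0.1·1 + 0.2·0 = 0.8
P(average | debt financing) = (0.1·1) / 0.8 = 0.1 / 0.8 = 0.125

0.125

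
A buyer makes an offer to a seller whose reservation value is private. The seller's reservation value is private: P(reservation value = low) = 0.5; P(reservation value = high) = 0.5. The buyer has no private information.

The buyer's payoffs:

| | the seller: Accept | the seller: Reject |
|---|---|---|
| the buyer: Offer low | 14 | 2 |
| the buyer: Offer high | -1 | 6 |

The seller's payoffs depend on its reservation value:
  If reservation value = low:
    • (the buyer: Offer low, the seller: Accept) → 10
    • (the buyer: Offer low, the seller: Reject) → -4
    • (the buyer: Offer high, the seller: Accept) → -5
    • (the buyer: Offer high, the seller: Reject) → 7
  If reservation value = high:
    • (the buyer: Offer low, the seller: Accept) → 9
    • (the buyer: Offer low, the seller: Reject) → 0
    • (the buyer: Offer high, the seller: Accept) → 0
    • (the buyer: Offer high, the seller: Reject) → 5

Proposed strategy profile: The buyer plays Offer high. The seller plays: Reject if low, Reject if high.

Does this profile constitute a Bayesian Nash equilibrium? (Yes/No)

Yes

The buyer plays Offer high: E[Offer high] = 0.5·(6) + 0.5·(6) = 6; E[Offer low] = 2. Best-responding. ✓
The seller (reservation value low), facing Offer high: Accept gives -5, Reject gives 7. Proposed Reject is best. ✓
The seller (reservation value high), facing Offer high: Accept gives 0, Reject gives 5. Proposed Reject is best. ✓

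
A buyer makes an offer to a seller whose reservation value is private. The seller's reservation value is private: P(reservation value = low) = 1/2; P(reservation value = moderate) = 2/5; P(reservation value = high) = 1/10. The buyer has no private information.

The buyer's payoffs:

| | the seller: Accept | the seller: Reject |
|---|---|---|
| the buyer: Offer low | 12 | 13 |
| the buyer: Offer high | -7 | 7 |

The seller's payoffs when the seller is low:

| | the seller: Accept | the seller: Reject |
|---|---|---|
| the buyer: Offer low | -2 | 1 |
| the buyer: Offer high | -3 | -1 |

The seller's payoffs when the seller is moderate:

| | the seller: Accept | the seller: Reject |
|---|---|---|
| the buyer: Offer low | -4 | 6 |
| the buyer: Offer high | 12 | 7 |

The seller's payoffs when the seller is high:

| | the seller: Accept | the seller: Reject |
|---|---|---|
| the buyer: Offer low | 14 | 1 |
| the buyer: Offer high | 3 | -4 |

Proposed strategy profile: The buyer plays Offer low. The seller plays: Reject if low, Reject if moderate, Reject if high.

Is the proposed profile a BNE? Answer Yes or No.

No

The buyer plays Offer low: E[Offer low] = 1/2·(13) + 2/5·(13) + 1/10·(13) = 13; E[Offer high] = 7. Best-responding. ✓
The seller (reservation value low), facing Offer low: Accept gives -2, Reject gives 1. Proposed Reject is best. ✓
The seller (reservation value moderate), facing Offer low: Accept gives -4, Reject gives 6. Proposed Reject is best. ✓
The seller (reservation value high), facing Offer low: Accept gives 14, Reject gives 1. Proposed Reject is not best — profitable deviation exists. ✗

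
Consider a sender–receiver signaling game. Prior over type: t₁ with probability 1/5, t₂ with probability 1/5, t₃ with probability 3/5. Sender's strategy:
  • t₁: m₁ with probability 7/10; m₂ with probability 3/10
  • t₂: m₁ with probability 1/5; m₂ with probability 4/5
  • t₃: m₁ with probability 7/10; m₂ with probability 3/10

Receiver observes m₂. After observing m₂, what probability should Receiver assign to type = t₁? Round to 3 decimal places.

0.150

P(m₂) = (1/5)·(3/10) + (1/5)·(4/5) + (3/5)·(3/10) = 2/5
P(t₁ | m₂) = ((1/5)·(3/10)) / (2/5) = (3/50) / (2/5) = 3/20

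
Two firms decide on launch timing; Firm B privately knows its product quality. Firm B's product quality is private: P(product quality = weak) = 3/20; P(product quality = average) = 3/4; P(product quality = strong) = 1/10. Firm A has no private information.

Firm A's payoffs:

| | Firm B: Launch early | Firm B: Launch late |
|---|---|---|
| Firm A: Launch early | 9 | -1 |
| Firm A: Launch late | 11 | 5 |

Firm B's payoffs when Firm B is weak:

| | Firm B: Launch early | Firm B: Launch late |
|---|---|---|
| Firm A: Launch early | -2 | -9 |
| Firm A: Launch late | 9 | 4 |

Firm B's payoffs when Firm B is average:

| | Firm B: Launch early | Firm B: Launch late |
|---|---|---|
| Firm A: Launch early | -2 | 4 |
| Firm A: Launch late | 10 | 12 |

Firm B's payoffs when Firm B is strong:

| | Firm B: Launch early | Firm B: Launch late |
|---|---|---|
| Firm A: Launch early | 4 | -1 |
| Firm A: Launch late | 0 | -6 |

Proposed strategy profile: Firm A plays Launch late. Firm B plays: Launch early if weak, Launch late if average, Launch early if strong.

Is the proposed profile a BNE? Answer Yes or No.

Firm A plays Launch late: E[Launch late] = 3/20·(11) + 3/4·(5) + 1/10·(11) = 13/2; E[Launch early] = 3/2. Best-responding. ✓
Firm B (product quality weak), facing Launch late: Launch early gives 9, Launch late gives 4. Proposed Launch early is best. ✓
Firm B (product quality average), facing Launch late: Launch early gives 10, Launch late gives 12. Proposed Launch late is best. ✓
Firm B (product quality strong), facing Launch late: Launch early gives 0, Launch late gives -6. Proposed Launch early is best. ✓

Yes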